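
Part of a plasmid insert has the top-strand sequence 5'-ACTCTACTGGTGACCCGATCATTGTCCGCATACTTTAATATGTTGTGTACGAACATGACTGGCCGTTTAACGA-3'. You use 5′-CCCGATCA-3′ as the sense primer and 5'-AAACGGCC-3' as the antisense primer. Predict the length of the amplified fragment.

55 bp

Scanning the template, CCCGATCA occurs at positions 14–21; this primer anneals to the bottom strand there with its 3' end pointing downstream.
Reverse complement of the reverse primer: GGCCGTTT. This occurs on the top strand at positions 61–68.
The product runs from position 14 to position 68, so its length is 68 − 14 + 1 = 55 bp.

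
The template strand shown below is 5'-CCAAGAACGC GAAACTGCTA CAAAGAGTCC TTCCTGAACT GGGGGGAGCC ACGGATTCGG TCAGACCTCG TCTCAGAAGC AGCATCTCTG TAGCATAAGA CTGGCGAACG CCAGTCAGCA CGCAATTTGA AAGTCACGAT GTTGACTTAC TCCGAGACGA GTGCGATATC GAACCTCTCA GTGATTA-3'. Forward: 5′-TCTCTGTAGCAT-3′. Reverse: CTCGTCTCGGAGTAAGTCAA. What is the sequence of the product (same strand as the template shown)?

Scanning the template, TCTCTGTAGCAT occurs at positions 85–96; this primer anneals to the bottom strand there with its 3' end pointing downstream.
Taking the reverse complement of CTCGTCTCGGAGTAAGTCAA gives TTGACTTACTCCGAGACGAG, found at positions 142–161 on the template; the primer anneals here to the top strand with its 3' end pointing upstream.
The product is the template from position 85 through 161 (77 bp).

5'-TCTCTGTAGCATAAGACTGGCGAACGCCAGTCAGCACGCAATTTGAAAGTCACGATGTTGACTTACTCCGAGACGAG-3'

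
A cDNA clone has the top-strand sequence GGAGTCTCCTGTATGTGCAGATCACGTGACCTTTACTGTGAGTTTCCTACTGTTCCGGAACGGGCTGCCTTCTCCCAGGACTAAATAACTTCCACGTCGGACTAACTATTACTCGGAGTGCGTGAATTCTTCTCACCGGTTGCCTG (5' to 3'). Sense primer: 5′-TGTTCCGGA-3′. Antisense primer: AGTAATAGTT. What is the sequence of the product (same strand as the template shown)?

5'-TGTTCCGGAACGGGCTGCCTTCTCCCAGGACTAAATAACTTCCACGTCGGACTAACTATTACT-3'

Forward primer TGTTCCGGA is found on the top strand at positions 51–59.
Taking the reverse complement of AGTAATAGTT gives AACTATTACT, found at positions 104–113 on the template; the primer anneals here to the top strand with its 3' end pointing upstream.
The product is the template from position 51 through 113 (63 bp).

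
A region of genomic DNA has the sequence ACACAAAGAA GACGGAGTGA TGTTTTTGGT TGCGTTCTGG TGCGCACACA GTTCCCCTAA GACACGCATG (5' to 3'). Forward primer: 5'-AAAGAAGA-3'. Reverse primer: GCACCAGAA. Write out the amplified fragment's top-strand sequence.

5'-AAAGAAGACGGAGTGATGTTTTTGGTTGCGTTCTGGTGC-3'

The forward primer matches the template at positions 5–12.
Reverse complement of the reverse primer: TTCTGGTGC. This occurs on the top strand at positions 35–43.
The product is the template from position 5 through 43 (39 bp).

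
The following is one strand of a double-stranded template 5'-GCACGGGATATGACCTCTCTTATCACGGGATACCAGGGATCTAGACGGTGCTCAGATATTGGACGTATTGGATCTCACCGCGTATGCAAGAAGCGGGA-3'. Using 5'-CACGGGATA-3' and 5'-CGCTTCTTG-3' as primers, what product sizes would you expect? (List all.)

The forward primer CACGGGATA matches the top strand at positions 2–10, 24–32.
The reverse primer's reverse complement is CAAGAAGCG, matching at positions 87–95.
Each forward site pairs with the reverse site to give a product ending at position 95: sizes 94, 72 bp.

94 bp, 72 bp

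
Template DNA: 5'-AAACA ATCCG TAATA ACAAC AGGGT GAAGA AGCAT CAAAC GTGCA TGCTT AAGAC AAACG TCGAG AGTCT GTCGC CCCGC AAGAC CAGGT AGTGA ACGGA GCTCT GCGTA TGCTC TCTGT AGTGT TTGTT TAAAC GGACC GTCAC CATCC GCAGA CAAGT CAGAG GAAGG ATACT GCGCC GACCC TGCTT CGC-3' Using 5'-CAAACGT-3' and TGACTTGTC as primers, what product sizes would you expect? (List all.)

127 bp, 108 bp

The forward primer CAAACGT matches the top strand at positions 36–42, 55–61.
The reverse primer's reverse complement is GACAAGTCA, matching at positions 154–162.
Each forward site pairs with the reverse site to give a product ending at position 162: sizes 127, 108 bp.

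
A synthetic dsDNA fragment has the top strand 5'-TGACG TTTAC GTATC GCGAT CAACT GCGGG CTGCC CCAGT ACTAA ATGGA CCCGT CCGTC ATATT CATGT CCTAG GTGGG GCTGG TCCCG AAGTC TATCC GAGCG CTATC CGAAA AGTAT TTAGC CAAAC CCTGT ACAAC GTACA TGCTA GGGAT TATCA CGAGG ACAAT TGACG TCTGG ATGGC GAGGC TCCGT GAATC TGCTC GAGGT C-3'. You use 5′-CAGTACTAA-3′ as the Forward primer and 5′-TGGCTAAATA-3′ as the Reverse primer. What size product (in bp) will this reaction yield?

Scanning the template, CAGTACTAA occurs at positions 37–45; this primer anneals to the bottom strand there with its 3' end pointing downstream.
Reverse complement of the reverse primer: TATTTAGCCA. This occurs on the top strand at positions 118–127.
Product length = (reverse-primer end) − (forward-primer start) + 1 = 127 − 37 + 1 = 91 bp.

91 bp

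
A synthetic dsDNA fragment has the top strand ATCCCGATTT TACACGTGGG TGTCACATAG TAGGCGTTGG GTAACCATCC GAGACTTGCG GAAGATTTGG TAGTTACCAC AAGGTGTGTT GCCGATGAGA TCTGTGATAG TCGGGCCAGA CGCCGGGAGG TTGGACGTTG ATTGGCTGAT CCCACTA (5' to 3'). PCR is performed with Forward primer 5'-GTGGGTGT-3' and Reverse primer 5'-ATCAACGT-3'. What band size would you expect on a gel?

127 bp

Forward primer GTGGGTGT is found on the top strand at positions 16–23.
Taking the reverse complement of ATCAACGT gives ACGTTGAT, found at positions 135–142 on the template; the primer anneals here to the top strand with its 3' end pointing upstream.
The product runs from position 16 to position 142, so its length is 142 − 16 + 1 = 127 bp.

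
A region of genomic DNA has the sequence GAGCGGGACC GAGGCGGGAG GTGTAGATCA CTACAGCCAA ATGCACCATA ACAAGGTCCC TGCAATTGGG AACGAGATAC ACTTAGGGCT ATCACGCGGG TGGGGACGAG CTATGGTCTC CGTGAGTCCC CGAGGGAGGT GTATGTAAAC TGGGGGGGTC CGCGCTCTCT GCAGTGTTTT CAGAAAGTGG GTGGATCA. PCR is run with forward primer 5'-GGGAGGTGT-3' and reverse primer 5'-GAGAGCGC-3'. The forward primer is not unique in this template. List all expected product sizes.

The forward primer GGGAGGTGT matches the top strand at positions 16–24, 134–142.
The reverse primer's reverse complement is GCGCTCTC, matching at positions 162–169.
Each forward site pairs with the reverse site to give a product ending at position 169: sizes 154, 36 bp.

154 bp, 36 bp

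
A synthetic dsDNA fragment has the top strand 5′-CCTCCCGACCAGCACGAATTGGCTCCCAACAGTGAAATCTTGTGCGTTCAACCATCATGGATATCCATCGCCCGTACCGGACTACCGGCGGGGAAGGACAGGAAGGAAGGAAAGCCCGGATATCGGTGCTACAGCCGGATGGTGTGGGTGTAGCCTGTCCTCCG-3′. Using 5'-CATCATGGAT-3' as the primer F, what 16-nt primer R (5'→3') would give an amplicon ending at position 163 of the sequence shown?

5'-GGAGGACAGGCTACAC-3'

The forward primer binds at positions 53–62; the product's 3' end on the top strand is position 163.
The reverse primer anneals to the top strand over positions 148–163, i.e. to GTGTAGCCTGTCCTCC.
Its sequence written 5'→3' is the reverse complement: GGAGGACAGGCTACAC.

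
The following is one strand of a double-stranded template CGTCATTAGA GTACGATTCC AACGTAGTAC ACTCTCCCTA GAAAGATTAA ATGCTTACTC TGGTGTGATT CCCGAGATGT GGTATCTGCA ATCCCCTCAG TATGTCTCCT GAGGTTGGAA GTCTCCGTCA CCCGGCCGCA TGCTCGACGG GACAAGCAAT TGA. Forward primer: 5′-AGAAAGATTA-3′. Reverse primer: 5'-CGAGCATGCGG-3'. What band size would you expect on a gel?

Forward primer AGAAAGATTA is found on the top strand at positions 40–49.
Reverse complement of the reverse primer: CCGCATGCTCG. This occurs on the top strand at positions 136–146.
Product length = (reverse-primer end) − (forward-primer start) + 1 = 146 − 40 + 1 = 107 bp.

107 bp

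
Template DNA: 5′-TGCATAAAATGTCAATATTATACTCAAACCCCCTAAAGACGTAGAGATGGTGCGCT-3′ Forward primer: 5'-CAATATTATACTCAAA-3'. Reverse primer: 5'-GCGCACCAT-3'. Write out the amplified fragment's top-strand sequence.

The forward primer matches the template at positions 13–28.
The reverse primer's reverse complement is ATGGTGCGC, which matches the template at positions 47–55.
The product is the template from position 13 through 55 (43 bp).

5'-CAATATTATACTCAAACCCCCTAAAGACGTAGAGATGGTGCGC-3'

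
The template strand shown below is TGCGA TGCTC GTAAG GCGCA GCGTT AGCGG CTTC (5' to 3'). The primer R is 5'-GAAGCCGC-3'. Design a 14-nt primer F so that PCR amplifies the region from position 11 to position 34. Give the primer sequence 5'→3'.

5'-GTAAGGCGCAGCGT-3'

The reverse primer's reverse complement GCGGCTTC matches the template at positions 27–34; the product starts at position 11.
The forward primer is identical to the top strand over positions 11–24: GTAAGGCGCAGCGT.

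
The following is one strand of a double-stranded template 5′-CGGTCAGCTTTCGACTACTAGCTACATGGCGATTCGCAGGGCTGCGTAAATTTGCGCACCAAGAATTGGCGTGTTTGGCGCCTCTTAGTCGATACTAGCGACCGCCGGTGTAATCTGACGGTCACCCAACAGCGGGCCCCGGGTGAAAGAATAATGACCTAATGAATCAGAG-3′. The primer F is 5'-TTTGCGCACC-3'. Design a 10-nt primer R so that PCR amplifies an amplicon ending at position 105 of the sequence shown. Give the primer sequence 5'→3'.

The forward primer binds at positions 51–60; the product's 3' end on the top strand is position 105.
The reverse primer anneals to the top strand over positions 96–105, i.e. to TAGCGACCGC.
Its sequence written 5'→3' is the reverse complement: GCGGTCGCTA.

5'-GCGGTCGCTA-3'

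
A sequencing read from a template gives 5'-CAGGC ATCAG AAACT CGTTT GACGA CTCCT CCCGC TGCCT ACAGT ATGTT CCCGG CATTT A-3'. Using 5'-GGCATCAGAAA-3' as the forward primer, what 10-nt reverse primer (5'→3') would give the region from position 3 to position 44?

The product's 3' end on the top strand is position 44.
The reverse primer anneals to the top strand over positions 35–44, i.e. to CTGCCTACAG.
Its sequence written 5'→3' is the reverse complement: CTGTAGGCAG.

5'-CTGTAGGCAG-3'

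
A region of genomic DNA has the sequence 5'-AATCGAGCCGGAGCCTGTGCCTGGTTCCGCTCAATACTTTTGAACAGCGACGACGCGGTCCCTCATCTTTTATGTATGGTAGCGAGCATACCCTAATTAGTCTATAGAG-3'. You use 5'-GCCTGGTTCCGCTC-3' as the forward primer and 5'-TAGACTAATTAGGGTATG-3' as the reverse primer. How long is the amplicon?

86 bp

Scanning the template, GCCTGGTTCCGCTC occurs at positions 19–32; this primer anneals to the bottom strand there with its 3' end pointing downstream.
The reverse primer's reverse complement is CATACCCTAATTAGTCTA, which matches the template at positions 87–104.
The product runs from position 19 to position 104, so its length is 104 − 19 + 1 = 86 bp.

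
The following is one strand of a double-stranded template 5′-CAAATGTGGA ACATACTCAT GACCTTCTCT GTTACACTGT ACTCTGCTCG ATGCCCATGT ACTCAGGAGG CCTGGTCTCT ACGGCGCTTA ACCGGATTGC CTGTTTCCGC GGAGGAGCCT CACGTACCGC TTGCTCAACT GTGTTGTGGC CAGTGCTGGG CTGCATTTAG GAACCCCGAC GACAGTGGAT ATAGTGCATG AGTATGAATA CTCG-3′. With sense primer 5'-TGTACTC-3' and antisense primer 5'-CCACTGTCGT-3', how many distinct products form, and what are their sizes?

Two products: 151 bp, 131 bp

The forward primer TGTACTC matches the top strand at positions 38–44, 58–64.
The reverse primer's reverse complement is ACGACAGTGG, matching at positions 179–188.
Each forward site pairs with the reverse site to give a product ending at position 188: sizes 151, 131 bp.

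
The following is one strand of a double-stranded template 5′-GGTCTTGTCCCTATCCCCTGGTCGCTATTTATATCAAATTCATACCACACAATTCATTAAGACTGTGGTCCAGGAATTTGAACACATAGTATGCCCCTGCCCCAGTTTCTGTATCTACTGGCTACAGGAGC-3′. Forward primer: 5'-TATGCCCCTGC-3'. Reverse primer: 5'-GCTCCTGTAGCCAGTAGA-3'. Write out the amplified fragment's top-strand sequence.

The forward primer matches the template at positions 90–100.
The reverse primer's reverse complement is TCTACTGGCTACAGGAGC, which matches the template at positions 114–131.
The product is the template from position 90 through 131 (42 bp).

5'-TATGCCCCTGCCCCAGTTTCTGTATCTACTGGCTACAGGAGC-3'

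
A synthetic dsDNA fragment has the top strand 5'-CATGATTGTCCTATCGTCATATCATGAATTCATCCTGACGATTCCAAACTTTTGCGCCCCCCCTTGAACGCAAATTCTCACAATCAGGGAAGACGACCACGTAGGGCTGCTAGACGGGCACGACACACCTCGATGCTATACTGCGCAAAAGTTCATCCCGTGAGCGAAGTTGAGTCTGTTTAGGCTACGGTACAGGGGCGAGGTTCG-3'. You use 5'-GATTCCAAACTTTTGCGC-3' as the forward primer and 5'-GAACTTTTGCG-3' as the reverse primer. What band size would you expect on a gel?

115 bp

Scanning the template, GATTCCAAACTTTTGCGC occurs at positions 40–57; this primer anneals to the bottom strand there with its 3' end pointing downstream.
Reverse complement of the reverse primer: CGCAAAAGTTC. This occurs on the top strand at positions 144–154.
Amplicon spans positions 40–154: 115 bp.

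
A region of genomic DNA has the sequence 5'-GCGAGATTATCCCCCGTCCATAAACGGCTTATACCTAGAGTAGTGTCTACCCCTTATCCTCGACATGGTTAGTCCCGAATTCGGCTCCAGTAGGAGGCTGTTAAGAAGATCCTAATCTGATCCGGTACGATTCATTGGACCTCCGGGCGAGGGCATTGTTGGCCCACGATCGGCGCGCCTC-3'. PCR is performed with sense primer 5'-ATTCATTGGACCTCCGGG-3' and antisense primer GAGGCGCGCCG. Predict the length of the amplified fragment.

The forward primer matches the template at positions 130–147.
Reverse complement of the reverse primer: CGGCGCGCCTC. This occurs on the top strand at positions 171–181.
Amplicon spans positions 130–181: 52 bp.

52 bp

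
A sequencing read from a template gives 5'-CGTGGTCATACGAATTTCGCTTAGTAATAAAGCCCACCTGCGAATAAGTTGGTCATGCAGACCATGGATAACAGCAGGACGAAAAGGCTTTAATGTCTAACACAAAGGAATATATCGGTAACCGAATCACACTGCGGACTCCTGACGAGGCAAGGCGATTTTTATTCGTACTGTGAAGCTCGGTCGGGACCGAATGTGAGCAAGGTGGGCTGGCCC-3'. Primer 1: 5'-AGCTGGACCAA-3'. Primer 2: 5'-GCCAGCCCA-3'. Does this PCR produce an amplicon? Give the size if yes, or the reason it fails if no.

Primer 1 (AGCTGGACCAA) does not match the top strand, and its reverse complement TTGGTCCAGCT does not match either.
With no annealing site for primer 1, no amplification occurs.

No product — primer 1 has no binding site in the template.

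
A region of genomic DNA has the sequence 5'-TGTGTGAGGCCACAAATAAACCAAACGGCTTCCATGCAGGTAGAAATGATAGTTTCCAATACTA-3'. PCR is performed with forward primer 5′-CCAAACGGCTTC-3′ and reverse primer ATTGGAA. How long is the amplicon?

Scanning the template, CCAAACGGCTTC occurs at positions 21–32; this primer anneals to the bottom strand there with its 3' end pointing downstream.
Reverse complement of the reverse primer: TTCCAAT. This occurs on the top strand at positions 54–60.
Amplicon spans positions 21–60: 40 bp.

40 bp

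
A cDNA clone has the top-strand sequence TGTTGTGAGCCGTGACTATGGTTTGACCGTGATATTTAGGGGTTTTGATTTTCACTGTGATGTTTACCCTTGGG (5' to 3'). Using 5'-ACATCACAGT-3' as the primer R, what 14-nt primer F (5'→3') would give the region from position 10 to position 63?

5'-CCGTGACTATGGTT-3'

The reverse primer's reverse complement ACTGTGATGT matches the template at positions 54–63; the product starts at position 10.
The forward primer is identical to the top strand over positions 10–23: CCGTGACTATGGTT.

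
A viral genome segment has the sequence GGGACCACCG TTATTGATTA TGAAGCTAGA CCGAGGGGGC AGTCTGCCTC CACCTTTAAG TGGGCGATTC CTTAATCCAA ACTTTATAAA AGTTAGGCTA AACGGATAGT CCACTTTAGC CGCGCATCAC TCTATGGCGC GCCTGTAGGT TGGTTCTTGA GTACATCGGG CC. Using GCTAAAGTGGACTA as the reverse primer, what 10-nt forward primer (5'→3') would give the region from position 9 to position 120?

The reverse primer's reverse complement TAGTCCACTTTAGC matches the template at positions 107–120; the product starts at position 9.
The forward primer is identical to the top strand over positions 9–18: CGTTATTGAT.

5'-CGTTATTGAT-3'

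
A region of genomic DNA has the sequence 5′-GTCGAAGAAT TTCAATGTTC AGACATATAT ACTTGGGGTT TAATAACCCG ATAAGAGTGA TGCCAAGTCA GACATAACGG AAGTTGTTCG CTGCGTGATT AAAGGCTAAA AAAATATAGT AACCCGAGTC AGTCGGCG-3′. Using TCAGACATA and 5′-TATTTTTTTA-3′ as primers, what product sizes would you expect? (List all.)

98 bp, 49 bp

The forward primer TCAGACATA matches the top strand at positions 19–27, 68–76.
The reverse primer's reverse complement is TAAAAAAATA, matching at positions 107–116.
Each forward site pairs with the reverse site to give a product ending at position 116: sizes 98, 49 bp.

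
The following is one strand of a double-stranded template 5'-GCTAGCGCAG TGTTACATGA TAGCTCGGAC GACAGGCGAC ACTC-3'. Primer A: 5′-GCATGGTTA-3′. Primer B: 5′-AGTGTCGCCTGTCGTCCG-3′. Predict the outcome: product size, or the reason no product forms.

No product — primer A has no binding site in the template.

Primer A (GCATGGTTA) does not match the top strand, and its reverse complement TAACCATGC does not match either.
With no annealing site for primer A, no amplification occurs.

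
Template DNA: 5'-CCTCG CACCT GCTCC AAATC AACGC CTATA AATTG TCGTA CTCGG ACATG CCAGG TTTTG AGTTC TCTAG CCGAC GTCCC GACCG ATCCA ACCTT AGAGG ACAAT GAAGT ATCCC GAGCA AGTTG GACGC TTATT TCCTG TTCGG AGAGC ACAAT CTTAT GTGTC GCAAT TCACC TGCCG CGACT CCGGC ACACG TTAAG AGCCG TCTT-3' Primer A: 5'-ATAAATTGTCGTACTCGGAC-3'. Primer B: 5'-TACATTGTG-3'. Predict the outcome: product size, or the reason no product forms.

No product — primer B has no binding site in the template.

Primer B (TACATTGTG) does not match the top strand, and its reverse complement CACAATGTA does not match either.
With no annealing site for primer B, no amplification occurs.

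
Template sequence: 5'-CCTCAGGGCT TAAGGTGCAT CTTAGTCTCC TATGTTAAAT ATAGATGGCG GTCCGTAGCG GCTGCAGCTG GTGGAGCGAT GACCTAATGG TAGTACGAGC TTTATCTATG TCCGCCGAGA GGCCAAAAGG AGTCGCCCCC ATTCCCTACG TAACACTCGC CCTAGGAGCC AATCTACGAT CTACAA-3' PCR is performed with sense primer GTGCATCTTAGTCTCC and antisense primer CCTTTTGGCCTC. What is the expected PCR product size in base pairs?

Scanning the template, GTGCATCTTAGTCTCC occurs at positions 15–30; this primer anneals to the bottom strand there with its 3' end pointing downstream.
Taking the reverse complement of CCTTTTGGCCTC gives GAGGCCAAAAGG, found at positions 119–130 on the template; the primer anneals here to the top strand with its 3' end pointing upstream.
Product length = (reverse-primer end) − (forward-primer start) + 1 = 130 − 15 + 1 = 116 bp.

116 bp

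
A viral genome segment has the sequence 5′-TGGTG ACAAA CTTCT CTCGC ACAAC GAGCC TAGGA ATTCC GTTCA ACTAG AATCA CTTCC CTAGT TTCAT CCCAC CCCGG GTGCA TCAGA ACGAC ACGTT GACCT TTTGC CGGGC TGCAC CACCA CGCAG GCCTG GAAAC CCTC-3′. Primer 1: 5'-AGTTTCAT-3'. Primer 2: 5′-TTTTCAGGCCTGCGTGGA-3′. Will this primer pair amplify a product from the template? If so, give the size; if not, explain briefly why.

Primer 2 (TTTTCAGGCCTGCGTGGA) does not match the top strand, and its reverse complement TCCACGCAGGCCTGAAAA does not match either.
With no annealing site for primer 2, no amplification occurs.

No product — primer 2 has no binding site in the template.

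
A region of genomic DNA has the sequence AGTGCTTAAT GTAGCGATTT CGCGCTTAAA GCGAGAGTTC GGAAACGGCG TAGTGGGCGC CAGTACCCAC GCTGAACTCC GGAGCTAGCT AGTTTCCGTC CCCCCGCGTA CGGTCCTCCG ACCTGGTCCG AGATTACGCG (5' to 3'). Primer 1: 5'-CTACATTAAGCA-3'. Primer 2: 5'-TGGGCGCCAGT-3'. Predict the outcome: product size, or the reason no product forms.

No product — the primers' 3' ends point away from each other.

Primer 1 (CTACATTAAGCA) has reverse complement TGCTTAATGTAG, which matches the top strand at positions 3–14; primer 1 anneals to the top strand there with its 3' end pointing upstream toward position 3.
Primer 2 (TGGGCGCCAGT) matches the top strand directly at positions 54–64; it anneals to the bottom strand with its 3' end pointing downstream toward position 64.
The 3' ends diverge (primer 1 extends toward position 1, primer 2 toward position 140), so the primers never converge on a shared product.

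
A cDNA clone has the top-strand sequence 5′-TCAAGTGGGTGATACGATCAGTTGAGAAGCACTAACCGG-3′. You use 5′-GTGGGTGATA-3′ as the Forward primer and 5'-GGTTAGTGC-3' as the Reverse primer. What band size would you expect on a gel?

Forward primer GTGGGTGATA is found on the top strand at positions 5–14.
The reverse primer's reverse complement is GCACTAACC, which matches the template at positions 29–37.
The product runs from position 5 to position 37, so its length is 37 − 5 + 1 = 33 bp.

33 bp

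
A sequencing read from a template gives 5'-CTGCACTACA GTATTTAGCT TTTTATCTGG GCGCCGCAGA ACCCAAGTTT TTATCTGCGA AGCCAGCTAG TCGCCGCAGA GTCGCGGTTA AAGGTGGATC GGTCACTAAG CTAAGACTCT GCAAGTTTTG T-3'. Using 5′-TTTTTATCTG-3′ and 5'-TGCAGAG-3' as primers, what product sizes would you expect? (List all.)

104 bp, 76 bp

The forward primer TTTTTATCTG matches the top strand at positions 20–29, 48–57.
The reverse primer's reverse complement is CTCTGCA, matching at positions 117–123.
Each forward site pairs with the reverse site to give a product ending at position 123: sizes 104, 76 bp.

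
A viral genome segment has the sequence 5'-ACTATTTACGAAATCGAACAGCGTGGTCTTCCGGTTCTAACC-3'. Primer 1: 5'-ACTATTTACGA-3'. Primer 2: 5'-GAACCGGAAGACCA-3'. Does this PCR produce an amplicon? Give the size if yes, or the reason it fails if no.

Primer 1 (ACTATTTACGA) matches the top strand at positions 1–11; it acts as a forward primer.
Primer 2's reverse complement is TGGTCTTCCGGTTC, matching the top strand at positions 24–37; it acts as a reverse primer.
The 3' ends face each other across positions 1–37, giving a 37 bp product.

Yes — a 37 bp product.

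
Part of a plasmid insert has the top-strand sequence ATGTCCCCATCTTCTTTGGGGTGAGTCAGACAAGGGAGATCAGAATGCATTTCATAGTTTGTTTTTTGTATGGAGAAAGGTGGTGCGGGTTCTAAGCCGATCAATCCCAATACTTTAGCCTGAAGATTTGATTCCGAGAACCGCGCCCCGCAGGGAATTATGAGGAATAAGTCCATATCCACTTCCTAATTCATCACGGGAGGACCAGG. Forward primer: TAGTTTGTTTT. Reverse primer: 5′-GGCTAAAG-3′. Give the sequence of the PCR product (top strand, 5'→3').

The forward primer matches the template at positions 55–65.
Taking the reverse complement of GGCTAAAG gives CTTTAGCC, found at positions 113–120 on the template; the primer anneals here to the top strand with its 3' end pointing upstream.
The product is the template from position 55 through 120 (66 bp).

5'-TAGTTTGTTTTTTGTATGGAGAAAGGTGGTGCGGGTTCTAAGCCGATCAATCCCAATACTTTAGCC-3'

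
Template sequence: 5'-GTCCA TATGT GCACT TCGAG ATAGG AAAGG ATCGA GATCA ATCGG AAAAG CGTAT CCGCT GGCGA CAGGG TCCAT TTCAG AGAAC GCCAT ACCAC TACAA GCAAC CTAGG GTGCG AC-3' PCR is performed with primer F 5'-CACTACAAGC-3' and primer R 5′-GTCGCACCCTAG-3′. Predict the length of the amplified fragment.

25 bp

Forward primer CACTACAAGC is found on the top strand at positions 93–102.
Taking the reverse complement of GTCGCACCCTAG gives CTAGGGTGCGAC, found at positions 106–117 on the template; the primer anneals here to the top strand with its 3' end pointing upstream.
The product runs from position 93 to position 117, so its length is 117 − 93 + 1 = 25 bp.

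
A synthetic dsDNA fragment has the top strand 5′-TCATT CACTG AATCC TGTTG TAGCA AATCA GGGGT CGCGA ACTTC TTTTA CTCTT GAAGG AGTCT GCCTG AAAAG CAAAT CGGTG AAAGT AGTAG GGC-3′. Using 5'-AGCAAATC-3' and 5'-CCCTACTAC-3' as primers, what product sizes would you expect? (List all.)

76 bp, 24 bp

The forward primer AGCAAATC matches the top strand at positions 22–29, 74–81.
The reverse primer's reverse complement is GTAGTAGGG, matching at positions 89–97.
Each forward site pairs with the reverse site to give a product ending at position 97: sizes 76, 24 bp.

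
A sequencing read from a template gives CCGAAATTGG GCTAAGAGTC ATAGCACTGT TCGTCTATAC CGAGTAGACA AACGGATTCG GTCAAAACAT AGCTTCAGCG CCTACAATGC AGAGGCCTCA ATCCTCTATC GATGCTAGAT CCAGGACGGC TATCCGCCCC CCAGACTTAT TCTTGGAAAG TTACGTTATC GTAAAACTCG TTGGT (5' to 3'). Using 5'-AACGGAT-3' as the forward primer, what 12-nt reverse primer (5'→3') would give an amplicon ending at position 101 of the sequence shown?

The forward primer binds at positions 51–57; the product's 3' end on the top strand is position 101.
The reverse primer anneals to the top strand over positions 90–101, i.e. to CAGAGGCCTCAA.
Its sequence written 5'→3' is the reverse complement: TTGAGGCCTCTG.

5'-TTGAGGCCTCTG-3'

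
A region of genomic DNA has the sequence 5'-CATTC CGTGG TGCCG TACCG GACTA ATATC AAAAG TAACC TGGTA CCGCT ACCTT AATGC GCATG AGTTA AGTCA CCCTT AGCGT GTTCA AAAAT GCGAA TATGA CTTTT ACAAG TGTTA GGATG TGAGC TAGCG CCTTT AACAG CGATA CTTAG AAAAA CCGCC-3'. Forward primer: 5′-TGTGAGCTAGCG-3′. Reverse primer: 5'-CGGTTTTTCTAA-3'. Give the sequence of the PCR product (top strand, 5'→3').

Forward primer TGTGAGCTAGCG is found on the top strand at positions 124–135.
The reverse primer's reverse complement is TTAGAAAAACCG, which matches the template at positions 152–163.
The product is the template from position 124 through 163 (40 bp).

5'-TGTGAGCTAGCGCCTTTAACAGCGATACTTAGAAAAACCG-3'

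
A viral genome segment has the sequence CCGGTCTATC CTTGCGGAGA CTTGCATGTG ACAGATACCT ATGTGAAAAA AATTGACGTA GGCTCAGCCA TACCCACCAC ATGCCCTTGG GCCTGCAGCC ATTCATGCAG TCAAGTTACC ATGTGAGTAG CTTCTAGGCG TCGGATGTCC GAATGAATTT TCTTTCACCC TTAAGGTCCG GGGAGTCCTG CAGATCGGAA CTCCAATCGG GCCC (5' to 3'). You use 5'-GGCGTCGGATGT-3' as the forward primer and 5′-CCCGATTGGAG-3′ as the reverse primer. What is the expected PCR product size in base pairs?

Forward primer GGCGTCGGATGT is found on the top strand at positions 137–148.
Reverse complement of the reverse primer: CTCCAATCGGG. This occurs on the top strand at positions 201–211.
The product runs from position 137 to position 211, so its length is 211 − 137 + 1 = 75 bp.

75 bp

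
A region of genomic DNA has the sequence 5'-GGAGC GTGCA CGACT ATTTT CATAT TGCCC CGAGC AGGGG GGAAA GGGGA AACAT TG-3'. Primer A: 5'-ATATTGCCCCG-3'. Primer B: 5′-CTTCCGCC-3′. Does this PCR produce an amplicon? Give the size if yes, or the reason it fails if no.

Primer B (CTTCCGCC) does not match the top strand, and its reverse complement GGCGGAAG does not match either.
With no annealing site for primer B, no amplification occurs.

No product — primer B has no binding site in the template.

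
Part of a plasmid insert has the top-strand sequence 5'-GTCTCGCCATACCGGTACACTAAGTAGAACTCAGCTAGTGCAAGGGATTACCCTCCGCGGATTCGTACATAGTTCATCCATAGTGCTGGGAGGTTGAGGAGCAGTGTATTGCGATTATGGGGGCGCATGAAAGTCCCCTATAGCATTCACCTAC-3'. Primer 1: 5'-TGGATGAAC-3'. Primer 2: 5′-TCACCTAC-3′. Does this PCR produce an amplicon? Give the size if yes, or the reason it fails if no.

No product — the primers' 3' ends point away from each other.

Primer 1 (TGGATGAAC) has reverse complement GTTCATCCA, which matches the top strand at positions 72–80; primer 1 anneals to the top strand there with its 3' end pointing upstream toward position 72.
Primer 2 (TCACCTAC) matches the top strand directly at positions 147–154; it anneals to the bottom strand with its 3' end pointing downstream toward position 154.
The 3' ends diverge (primer 1 extends toward position 1, primer 2 toward position 154), so the primers never converge on a shared product.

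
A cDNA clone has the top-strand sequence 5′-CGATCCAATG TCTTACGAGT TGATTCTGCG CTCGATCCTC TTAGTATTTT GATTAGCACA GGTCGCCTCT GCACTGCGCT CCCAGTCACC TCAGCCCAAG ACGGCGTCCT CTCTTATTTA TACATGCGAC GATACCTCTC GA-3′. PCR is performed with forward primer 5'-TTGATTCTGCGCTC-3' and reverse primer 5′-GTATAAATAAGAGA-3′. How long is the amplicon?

104 bp

The forward primer matches the template at positions 20–33.
Taking the reverse complement of GTATAAATAAGAGA gives TCTCTTATTTATAC, found at positions 110–123 on the template; the primer anneals here to the top strand with its 3' end pointing upstream.
Amplicon spans positions 20–123: 104 bp.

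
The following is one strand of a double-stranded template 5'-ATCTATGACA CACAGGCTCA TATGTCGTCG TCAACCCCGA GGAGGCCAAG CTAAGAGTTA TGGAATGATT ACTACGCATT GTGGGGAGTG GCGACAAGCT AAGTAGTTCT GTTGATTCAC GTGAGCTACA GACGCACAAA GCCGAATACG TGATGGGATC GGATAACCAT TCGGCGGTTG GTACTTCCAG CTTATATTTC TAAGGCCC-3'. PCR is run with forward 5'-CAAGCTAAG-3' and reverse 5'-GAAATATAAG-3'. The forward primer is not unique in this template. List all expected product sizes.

154 bp, 106 bp

The forward primer CAAGCTAAG matches the top strand at positions 47–55, 95–103.
The reverse primer's reverse complement is CTTATATTTC, matching at positions 191–200.
Each forward site pairs with the reverse site to give a product ending at position 200: sizes 154, 106 bp.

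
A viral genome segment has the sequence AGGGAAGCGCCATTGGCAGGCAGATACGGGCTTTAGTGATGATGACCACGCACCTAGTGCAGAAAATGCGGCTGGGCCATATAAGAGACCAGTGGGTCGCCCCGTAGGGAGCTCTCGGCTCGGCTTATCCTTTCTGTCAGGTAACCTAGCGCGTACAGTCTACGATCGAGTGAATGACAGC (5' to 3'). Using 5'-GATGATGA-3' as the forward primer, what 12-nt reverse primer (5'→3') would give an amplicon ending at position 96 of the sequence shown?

5'-CCCACTGGTCTC-3'

The forward primer binds at positions 38–45; the product's 3' end on the top strand is position 96.
The reverse primer anneals to the top strand over positions 85–96, i.e. to GAGACCAGTGGG.
Its sequence written 5'→3' is the reverse complement: CCCACTGGTCTC.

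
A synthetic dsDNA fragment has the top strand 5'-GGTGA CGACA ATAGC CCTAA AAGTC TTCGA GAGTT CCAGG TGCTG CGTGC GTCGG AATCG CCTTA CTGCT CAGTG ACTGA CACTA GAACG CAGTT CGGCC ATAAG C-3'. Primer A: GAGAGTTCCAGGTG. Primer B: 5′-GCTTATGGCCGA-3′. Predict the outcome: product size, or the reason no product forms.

Primer A (GAGAGTTCCAGGTG) matches the top strand at positions 29–42; it acts as a forward primer.
Primer B's reverse complement is TCGGCCATAAGC, matching the top strand at positions 95–106; it acts as a reverse primer.
The 3' ends face each other across positions 29–106, giving a 78 bp product.

Yes — a 78 bp product.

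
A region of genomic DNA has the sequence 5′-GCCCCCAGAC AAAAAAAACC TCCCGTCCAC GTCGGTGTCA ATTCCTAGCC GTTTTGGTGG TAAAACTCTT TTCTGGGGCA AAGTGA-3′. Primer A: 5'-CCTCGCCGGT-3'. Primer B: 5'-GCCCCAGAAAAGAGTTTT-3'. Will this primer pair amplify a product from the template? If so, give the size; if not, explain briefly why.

Primer A (CCTCGCCGGT) does not match the top strand, and its reverse complement ACCGGCGAGG does not match either.
With no annealing site for primer A, no amplification occurs.

No product — primer A has no binding site in the template.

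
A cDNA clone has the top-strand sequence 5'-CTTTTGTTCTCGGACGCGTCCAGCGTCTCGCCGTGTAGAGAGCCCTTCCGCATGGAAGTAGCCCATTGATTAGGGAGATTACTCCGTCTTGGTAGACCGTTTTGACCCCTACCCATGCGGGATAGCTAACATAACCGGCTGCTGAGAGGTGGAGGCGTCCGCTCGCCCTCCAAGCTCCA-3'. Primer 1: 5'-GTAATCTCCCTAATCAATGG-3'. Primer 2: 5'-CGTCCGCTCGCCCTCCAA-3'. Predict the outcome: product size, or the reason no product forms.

No product — the primers' 3' ends point away from each other.

Primer 1 (GTAATCTCCCTAATCAATGG) has reverse complement CCATTGATTAGGGAGATTAC, which matches the top strand at positions 63–82; primer 1 anneals to the top strand there with its 3' end pointing upstream toward position 63.
Primer 2 (CGTCCGCTCGCCCTCCAA) matches the top strand directly at positions 156–173; it anneals to the bottom strand with its 3' end pointing downstream toward position 173.
The 3' ends diverge (primer 1 extends toward position 1, primer 2 toward position 179), so the primers never converge on a shared product.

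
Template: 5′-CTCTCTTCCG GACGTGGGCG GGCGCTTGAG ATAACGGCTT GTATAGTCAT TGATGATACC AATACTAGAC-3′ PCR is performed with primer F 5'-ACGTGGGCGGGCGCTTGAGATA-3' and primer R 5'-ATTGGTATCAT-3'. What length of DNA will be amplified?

52 bp

Scanning the template, ACGTGGGCGGGCGCTTGAGATA occurs at positions 12–33; this primer anneals to the bottom strand there with its 3' end pointing downstream.
Reverse complement of the reverse primer: ATGATACCAAT. This occurs on the top strand at positions 53–63.
Amplicon spans positions 12–63: 52 bp.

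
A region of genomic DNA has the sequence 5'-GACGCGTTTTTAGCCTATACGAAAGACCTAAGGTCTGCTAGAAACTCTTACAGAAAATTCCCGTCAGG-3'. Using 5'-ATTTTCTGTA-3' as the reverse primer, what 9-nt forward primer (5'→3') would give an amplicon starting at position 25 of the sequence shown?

The reverse primer's reverse complement TACAGAAAAT matches the template at positions 49–58; the product starts at position 25.
The forward primer is identical to the top strand over positions 25–33: GACCTAAGG.

5'-GACCTAAGG-3'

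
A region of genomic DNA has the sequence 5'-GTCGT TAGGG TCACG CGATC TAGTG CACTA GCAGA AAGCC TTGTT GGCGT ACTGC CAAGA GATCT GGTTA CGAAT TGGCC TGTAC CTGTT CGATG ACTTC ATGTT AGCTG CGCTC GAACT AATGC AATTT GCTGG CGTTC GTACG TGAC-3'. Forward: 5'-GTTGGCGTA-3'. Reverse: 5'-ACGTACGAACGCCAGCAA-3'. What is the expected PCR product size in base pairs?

104 bp

The forward primer matches the template at positions 43–51.
The reverse primer's reverse complement is TTGCTGGCGTTCGTACGT, which matches the template at positions 129–146.
Product length = (reverse-primer end) − (forward-primer start) + 1 = 146 − 43 + 1 = 104 bp.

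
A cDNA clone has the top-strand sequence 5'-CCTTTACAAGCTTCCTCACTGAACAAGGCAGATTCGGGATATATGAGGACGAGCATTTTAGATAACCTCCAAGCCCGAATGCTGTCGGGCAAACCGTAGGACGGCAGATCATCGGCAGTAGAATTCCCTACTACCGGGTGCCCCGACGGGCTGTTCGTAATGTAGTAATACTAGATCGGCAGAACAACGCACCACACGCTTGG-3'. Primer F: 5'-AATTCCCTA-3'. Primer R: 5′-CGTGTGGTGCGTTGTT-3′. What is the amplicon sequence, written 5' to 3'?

5'-AATTCCCTACTACCGGGTGCCCCGACGGGCTGTTCGTAATGTAGTAATACTAGATCGGCAGAACAACGCACCACACG-3'

Forward primer AATTCCCTA is found on the top strand at positions 122–130.
Taking the reverse complement of CGTGTGGTGCGTTGTT gives AACAACGCACCACACG, found at positions 183–198 on the template; the primer anneals here to the top strand with its 3' end pointing upstream.
The product is the template from position 122 through 198 (77 bp).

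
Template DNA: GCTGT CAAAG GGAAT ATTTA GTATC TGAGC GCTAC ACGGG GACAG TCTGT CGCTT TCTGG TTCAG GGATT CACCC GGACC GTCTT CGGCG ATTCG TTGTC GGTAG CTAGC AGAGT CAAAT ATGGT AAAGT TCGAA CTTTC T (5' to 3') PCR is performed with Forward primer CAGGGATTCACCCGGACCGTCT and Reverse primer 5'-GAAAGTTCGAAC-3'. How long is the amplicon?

The forward primer matches the template at positions 63–84.
Reverse complement of the reverse primer: GTTCGAACTTTC. This occurs on the top strand at positions 129–140.
Amplicon spans positions 63–140: 78 bp.

78 bp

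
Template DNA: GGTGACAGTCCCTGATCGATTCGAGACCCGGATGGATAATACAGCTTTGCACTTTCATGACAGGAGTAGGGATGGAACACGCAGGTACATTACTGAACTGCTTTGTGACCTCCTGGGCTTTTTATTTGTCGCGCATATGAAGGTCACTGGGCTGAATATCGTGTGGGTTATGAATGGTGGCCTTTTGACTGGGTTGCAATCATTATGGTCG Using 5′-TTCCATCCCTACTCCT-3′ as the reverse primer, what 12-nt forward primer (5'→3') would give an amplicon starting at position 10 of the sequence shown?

5'-CCCTGATCGATT-3'

The reverse primer's reverse complement AGGAGTAGGGATGGAA matches the template at positions 62–77; the product starts at position 10.
The forward primer is identical to the top strand over positions 10–21: CCCTGATCGATT.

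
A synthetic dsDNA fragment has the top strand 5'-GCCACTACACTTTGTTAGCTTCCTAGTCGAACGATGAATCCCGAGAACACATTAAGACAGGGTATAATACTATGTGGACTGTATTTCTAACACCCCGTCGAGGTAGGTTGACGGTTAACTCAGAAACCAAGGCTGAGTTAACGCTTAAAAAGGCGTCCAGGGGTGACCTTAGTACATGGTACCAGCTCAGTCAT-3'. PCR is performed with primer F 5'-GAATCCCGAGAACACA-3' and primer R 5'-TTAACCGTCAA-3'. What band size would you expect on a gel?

83 bp

Scanning the template, GAATCCCGAGAACACA occurs at positions 36–51; this primer anneals to the bottom strand there with its 3' end pointing downstream.
Reverse complement of the reverse primer: TTGACGGTTAA. This occurs on the top strand at positions 108–118.
Amplicon spans positions 36–118: 83 bp.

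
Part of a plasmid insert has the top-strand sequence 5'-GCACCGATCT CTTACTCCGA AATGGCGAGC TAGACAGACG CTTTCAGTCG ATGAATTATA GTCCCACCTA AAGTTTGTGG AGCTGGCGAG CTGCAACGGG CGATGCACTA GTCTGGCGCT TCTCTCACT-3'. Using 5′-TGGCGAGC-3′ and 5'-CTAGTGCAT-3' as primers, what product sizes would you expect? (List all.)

The forward primer TGGCGAGC matches the top strand at positions 23–30, 84–91.
The reverse primer's reverse complement is ATGCACTAG, matching at positions 103–111.
Each forward site pairs with the reverse site to give a product ending at position 111: sizes 89, 28 bp.

89 bp, 28 bp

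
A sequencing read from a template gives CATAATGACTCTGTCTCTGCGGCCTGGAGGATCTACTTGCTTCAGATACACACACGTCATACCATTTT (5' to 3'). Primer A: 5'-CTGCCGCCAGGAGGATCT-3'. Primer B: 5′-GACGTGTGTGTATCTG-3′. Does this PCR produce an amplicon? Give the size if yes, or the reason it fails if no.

Primer A (CTGCCGCCAGGAGGATCT) does not match the top strand, and its reverse complement AGATCCTCCTGGCGGCAG does not match either.
With no annealing site for primer A, no amplification occurs.

No product — primer A has no binding site in the template.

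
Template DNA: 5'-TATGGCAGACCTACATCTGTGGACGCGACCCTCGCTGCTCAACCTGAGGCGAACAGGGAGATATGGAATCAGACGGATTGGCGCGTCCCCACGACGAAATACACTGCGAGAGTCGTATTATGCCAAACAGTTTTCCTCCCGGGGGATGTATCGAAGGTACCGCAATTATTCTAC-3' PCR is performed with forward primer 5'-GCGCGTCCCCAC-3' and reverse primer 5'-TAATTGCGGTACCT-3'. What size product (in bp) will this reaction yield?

88 bp

Scanning the template, GCGCGTCCCCAC occurs at positions 81–92; this primer anneals to the bottom strand there with its 3' end pointing downstream.
Taking the reverse complement of TAATTGCGGTACCT gives AGGTACCGCAATTA, found at positions 155–168 on the template; the primer anneals here to the top strand with its 3' end pointing upstream.
Amplicon spans positions 81–168: 88 bp.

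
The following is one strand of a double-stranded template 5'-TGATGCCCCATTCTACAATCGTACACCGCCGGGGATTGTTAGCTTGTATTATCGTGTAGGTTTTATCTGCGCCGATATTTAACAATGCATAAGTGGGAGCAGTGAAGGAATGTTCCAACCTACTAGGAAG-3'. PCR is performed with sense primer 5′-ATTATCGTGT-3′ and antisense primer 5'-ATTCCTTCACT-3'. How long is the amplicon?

64 bp

Scanning the template, ATTATCGTGT occurs at positions 48–57; this primer anneals to the bottom strand there with its 3' end pointing downstream.
Reverse complement of the reverse primer: AGTGAAGGAAT. This occurs on the top strand at positions 101–111.
Product length = (reverse-primer end) − (forward-primer start) + 1 = 111 − 48 + 1 = 64 bp.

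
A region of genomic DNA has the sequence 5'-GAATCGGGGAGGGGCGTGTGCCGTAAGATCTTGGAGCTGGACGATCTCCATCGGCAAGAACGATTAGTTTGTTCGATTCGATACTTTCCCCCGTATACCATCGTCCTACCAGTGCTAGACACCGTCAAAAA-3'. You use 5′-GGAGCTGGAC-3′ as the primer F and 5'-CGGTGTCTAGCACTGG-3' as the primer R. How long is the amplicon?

92 bp

The forward primer matches the template at positions 33–42.
Taking the reverse complement of CGGTGTCTAGCACTGG gives CCAGTGCTAGACACCG, found at positions 109–124 on the template; the primer anneals here to the top strand with its 3' end pointing upstream.
Product length = (reverse-primer end) − (forward-primer start) + 1 = 124 − 33 + 1 = 92 bp.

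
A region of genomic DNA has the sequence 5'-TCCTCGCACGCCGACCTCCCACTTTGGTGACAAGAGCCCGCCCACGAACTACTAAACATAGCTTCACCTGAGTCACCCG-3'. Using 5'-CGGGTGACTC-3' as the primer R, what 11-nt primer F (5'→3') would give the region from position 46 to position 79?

The reverse primer's reverse complement GAGTCACCCG matches the template at positions 70–79; the product starts at position 46.
The forward primer is identical to the top strand over positions 46–56: GAACTACTAAA.

5'-GAACTACTAAA-3'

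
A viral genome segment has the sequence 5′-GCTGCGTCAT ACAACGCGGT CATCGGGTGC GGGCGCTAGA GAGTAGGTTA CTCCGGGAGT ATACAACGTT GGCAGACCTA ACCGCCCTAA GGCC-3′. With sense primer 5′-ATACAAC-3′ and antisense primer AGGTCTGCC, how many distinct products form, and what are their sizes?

The forward primer ATACAAC matches the top strand at positions 9–15, 61–67.
The reverse primer's reverse complement is GGCAGACCT, matching at positions 71–79.
Each forward site pairs with the reverse site to give a product ending at position 79: sizes 71, 19 bp.

Two products: 71 bp, 19 bp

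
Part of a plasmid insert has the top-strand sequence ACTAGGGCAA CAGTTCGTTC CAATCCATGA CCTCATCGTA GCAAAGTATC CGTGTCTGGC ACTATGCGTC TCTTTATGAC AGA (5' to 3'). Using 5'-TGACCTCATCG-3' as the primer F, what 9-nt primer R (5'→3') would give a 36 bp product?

5'-AGTGCCAGA-3'

The forward primer binds at positions 28–38, so a 36 bp product ends at position 28 + 36 − 1 = 63.
The reverse primer anneals to the top strand over positions 55–63, i.e. to TCTGGCACT.
Its sequence written 5'→3' is the reverse complement: AGTGCCAGA.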